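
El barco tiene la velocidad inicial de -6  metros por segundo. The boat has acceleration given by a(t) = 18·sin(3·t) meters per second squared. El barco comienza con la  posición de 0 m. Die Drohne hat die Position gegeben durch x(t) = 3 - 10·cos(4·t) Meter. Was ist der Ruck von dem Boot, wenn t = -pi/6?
Wir müssen unsere Gleichung für die Beschleunigung a(t) = 18·sin(3·t) 1-mal ableiten. Die Ableitung von der Beschleunigung ergibt den Ruck: j(t) = 54·cos(3·t). Mit j(t) = 54·cos(3·t) und Einsetzen von t = -pi/6, finden wir j = 0.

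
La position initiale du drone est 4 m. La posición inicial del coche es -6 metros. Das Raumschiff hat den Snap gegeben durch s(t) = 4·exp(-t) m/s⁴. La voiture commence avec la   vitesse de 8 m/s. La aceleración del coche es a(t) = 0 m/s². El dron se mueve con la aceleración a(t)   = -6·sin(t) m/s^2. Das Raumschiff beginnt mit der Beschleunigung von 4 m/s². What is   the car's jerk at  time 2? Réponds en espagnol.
Debemos derivar nuestra ecuación de la aceleración a(t) = 0 1 vez. La derivada de la aceleración da la sacudida: j(t) = 0. Usando j(t) = 0 y sustituyendo t = 2, encontramos j = 0.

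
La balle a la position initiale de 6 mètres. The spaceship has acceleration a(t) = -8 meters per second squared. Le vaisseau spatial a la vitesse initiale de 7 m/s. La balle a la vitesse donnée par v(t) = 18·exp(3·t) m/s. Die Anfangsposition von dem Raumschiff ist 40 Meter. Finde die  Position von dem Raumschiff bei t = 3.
Wir müssen die Stammfunktion unserer Gleichung für die Beschleunigung a(t) = -8 2-mal finden. Das Integral von der Beschleunigung, mit v(0) = 7, ergibt die Geschwindigkeit: v(t) = 7 - 8·t. Die Stammfunktion von der Geschwindigkeit, mit x(0) = 40, ergibt die Position: x(t) = -4·t^2 + 7·t + 40. Wir haben die Position x(t) = -4·t^2 + 7·t + 40. Durch Einsetzen von t = 3: x(3) = 25.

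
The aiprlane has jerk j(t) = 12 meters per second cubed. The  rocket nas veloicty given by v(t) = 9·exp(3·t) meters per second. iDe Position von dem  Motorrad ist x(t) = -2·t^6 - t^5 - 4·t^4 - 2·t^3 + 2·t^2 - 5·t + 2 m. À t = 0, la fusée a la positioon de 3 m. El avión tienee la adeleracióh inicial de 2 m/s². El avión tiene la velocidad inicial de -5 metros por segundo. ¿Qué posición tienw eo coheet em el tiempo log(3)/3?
Partiendo de la velocidad v(t) = 9·exp(3·t), tomamos 1 integral. Integrando la velocidad y usando la condición inicial x(0) = 3, obtenemos x(t) = 3·exp(3·t). De la ecuación de la posición x(t) = 3·exp(3·t), sustituimos t = log(3)/3 para obtener x = 9.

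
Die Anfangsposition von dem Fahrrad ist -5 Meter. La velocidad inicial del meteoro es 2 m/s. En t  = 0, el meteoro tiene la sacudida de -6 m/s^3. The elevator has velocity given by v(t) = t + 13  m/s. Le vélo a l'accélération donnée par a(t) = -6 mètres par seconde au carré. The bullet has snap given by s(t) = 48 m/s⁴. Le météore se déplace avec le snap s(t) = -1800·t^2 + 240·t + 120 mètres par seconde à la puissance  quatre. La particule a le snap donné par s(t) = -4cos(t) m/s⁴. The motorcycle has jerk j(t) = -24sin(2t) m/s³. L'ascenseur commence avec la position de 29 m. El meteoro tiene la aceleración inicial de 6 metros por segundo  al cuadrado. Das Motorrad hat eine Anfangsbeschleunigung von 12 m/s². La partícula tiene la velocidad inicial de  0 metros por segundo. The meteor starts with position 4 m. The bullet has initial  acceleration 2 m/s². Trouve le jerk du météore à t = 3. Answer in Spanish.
Debemos encontrar la antiderivada de nuestra ecuación del snap s(t) = -1800·t^2 + 240·t + 120 1 vez. La integral del snap es la sacudida. Usando j(0) = -6, obtenemos j(t) = -600·t^3 + 120·t^2 + 120·t - 6. De la ecuación de la sacudida j(t) = -600·t^3 + 120·t^2 + 120·t - 6, sustituimos t = 3 para obtener j = -14766.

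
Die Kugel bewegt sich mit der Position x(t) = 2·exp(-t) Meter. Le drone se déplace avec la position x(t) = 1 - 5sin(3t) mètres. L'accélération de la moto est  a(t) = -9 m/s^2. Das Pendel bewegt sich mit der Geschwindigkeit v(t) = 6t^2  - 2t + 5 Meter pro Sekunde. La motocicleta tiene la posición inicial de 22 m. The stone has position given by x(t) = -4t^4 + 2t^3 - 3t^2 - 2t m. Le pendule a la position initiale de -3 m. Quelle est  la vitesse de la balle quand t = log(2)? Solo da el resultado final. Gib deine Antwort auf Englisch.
The velocity at t = log(2) is v = -1.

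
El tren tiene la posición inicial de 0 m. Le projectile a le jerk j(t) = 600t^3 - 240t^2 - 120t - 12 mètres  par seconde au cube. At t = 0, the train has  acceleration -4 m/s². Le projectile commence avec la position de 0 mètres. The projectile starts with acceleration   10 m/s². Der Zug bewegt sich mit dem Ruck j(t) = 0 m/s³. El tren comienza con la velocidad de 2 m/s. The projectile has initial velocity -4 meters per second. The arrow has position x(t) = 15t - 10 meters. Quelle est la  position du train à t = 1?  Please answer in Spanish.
Partiendo de la sacudida j(t) = 0, tomamos 3 integrales. Integrando la sacudida y usando la condición inicial a(0) = -4, obtenemos a(t) = -4. Integrando la aceleración y usando la condición inicial v(0) = 2, obtenemos v(t) = 2 - 4·t. Integrando la velocidad y usando la condición inicial x(0) = 0, obtenemos x(t) = -2·t^2 + 2·t. Usando x(t) = -2·t^2 + 2·t y sustituyendo t = 1, encontramos x = 0.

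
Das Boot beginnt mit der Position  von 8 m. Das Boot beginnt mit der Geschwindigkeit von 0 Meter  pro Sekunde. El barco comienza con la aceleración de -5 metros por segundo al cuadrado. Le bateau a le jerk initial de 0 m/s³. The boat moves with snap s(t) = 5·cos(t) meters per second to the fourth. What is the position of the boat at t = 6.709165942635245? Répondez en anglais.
To solve this, we need to take 4 integrals of our snap equation s(t) = 5·cos(t). Finding the antiderivative of s(t) and using j(0) = 0: j(t) = 5·sin(t). Finding the antiderivative of j(t) and using a(0) = -5: a(t) = -5·cos(t). Taking ∫a(t)dt and applying v(0) = 0, we find v(t) = -5·sin(t). The integral of velocity is position. Using x(0) = 8, we get x(t) = 5·cos(t) + 3. We have position x(t) = 5·cos(t) + 3. Substituting t = 6.709165942635245: x(6.709165942635245) = 7.55316979296431.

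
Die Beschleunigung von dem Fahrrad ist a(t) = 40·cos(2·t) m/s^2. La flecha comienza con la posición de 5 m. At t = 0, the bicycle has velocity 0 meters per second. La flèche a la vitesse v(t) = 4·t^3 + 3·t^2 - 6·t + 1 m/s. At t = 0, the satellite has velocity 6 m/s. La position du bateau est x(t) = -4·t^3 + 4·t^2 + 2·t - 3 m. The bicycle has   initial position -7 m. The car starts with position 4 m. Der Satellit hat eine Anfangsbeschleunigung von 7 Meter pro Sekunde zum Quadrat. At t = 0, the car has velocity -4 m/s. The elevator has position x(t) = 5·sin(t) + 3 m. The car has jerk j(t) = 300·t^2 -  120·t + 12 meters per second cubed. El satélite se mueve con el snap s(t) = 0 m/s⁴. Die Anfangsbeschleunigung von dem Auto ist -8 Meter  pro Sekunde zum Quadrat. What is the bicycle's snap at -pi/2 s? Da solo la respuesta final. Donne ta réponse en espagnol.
En t = -pi/2, s = 160.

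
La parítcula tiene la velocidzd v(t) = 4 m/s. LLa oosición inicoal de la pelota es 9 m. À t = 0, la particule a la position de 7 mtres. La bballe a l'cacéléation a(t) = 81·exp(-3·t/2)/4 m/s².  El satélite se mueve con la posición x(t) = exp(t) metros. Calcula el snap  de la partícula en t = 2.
Debemos derivar nuestra ecuación de la velocidad v(t) = 4 3 veces. La derivada de la velocidad da la aceleración: a(t) = 0. La derivada de la aceleración da la sacudida: j(t) = 0. La derivada de la sacudida da el snap: s(t) = 0. Usando s(t) = 0 y sustituyendo t = 2, encontramos s = 0.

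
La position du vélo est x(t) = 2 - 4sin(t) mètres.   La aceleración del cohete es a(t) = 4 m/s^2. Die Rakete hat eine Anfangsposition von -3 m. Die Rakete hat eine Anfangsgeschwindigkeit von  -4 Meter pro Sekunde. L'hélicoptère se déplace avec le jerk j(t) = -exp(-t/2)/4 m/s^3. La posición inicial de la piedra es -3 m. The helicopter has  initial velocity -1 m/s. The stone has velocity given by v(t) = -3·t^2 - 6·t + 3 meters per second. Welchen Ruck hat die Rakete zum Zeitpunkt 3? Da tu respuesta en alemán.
Wir müssen unsere Gleichung für die Beschleunigung a(t) = 4 1-mal ableiten. Die Ableitung von der Beschleunigung ergibt den Ruck: j(t) = 0. Aus der Gleichung für den Ruck j(t) = 0, setzen wir t = 3 ein und erhalten j = 0.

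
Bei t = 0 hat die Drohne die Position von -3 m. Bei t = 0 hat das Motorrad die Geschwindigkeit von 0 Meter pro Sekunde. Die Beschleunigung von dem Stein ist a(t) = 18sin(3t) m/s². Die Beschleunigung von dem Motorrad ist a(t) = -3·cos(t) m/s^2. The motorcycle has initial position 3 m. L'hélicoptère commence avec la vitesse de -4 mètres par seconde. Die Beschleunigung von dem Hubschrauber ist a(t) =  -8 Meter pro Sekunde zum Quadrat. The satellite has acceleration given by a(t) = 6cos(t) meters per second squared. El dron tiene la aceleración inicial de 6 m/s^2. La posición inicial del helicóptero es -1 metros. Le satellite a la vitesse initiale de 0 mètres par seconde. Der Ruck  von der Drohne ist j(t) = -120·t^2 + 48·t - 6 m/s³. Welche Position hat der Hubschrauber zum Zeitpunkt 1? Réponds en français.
Nous devons intégrer notre équation de l'accélération a(t) = -8 2 fois. L'intégrale de l'accélération est la vitesse. En utilisant v(0) = -4, nous obtenons v(t) = -8·t - 4. L'intégrale de la vitesse est la position. En utilisant x(0) = -1, nous obtenons x(t) = -4·t^2 - 4·t - 1. De l'équation de la position x(t) = -4·t^2 - 4·t - 1, nous substituons t = 1 pour obtenir x = -9.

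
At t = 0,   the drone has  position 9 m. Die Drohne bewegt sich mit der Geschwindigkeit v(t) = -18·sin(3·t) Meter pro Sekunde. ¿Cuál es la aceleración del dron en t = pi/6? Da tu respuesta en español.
Debemos derivar nuestra ecuación de la velocidad v(t) = -18·sin(3·t) 1 vez. La derivada de la velocidad da la aceleración: a(t) = -54·cos(3·t). Tenemos la aceleración a(t) = -54·cos(3·t). Sustituyendo t = pi/6: a(pi/6) = 0.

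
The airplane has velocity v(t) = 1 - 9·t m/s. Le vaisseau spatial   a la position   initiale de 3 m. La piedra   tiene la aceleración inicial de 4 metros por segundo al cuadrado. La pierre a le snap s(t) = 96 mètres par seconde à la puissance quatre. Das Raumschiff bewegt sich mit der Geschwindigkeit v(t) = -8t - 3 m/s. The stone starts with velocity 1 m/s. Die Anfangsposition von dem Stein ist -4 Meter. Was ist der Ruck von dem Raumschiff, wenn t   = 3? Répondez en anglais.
Starting from velocity v(t) = -8·t - 3, we take 2 derivatives. Taking d/dt of v(t), we find a(t) = -8. Taking d/dt of a(t), we find j(t) = 0. Using j(t) = 0 and substituting t = 3, we find j = 0.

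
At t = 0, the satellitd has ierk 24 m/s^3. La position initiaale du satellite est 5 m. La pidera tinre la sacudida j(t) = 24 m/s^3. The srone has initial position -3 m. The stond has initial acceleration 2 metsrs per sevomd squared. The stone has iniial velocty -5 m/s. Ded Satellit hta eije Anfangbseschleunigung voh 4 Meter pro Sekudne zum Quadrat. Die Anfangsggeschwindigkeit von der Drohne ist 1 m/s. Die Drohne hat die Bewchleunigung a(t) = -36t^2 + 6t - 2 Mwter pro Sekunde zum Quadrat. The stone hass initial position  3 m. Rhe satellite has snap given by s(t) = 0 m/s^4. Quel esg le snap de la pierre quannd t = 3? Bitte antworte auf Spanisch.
Debemos derivar nuestra ecuación de la sacudida j(t) = 24 1 vez. Tomando d/dt de j(t), encontramos s(t) = 0. De la ecuación del snap s(t) = 0, sustituimos t = 3 para obtener s = 0.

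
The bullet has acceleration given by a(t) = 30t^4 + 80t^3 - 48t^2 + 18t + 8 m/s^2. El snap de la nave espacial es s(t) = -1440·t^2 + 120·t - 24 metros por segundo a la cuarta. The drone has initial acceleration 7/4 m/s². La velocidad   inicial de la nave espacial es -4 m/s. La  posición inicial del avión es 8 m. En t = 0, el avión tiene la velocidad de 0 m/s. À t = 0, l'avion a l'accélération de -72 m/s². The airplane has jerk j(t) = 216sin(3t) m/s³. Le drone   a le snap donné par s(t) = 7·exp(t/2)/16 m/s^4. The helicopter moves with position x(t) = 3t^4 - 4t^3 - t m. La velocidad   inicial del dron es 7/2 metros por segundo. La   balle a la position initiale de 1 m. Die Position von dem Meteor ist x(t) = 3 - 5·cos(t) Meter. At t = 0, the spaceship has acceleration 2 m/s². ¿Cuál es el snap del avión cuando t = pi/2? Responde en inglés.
We must differentiate our jerk equation j(t) = 216·sin(3·t) 1 time. Taking d/dt of j(t), we find s(t) = 648·cos(3·t). From the given snap equation s(t) = 648·cos(3·t), we substitute t = pi/2 to get s = 0.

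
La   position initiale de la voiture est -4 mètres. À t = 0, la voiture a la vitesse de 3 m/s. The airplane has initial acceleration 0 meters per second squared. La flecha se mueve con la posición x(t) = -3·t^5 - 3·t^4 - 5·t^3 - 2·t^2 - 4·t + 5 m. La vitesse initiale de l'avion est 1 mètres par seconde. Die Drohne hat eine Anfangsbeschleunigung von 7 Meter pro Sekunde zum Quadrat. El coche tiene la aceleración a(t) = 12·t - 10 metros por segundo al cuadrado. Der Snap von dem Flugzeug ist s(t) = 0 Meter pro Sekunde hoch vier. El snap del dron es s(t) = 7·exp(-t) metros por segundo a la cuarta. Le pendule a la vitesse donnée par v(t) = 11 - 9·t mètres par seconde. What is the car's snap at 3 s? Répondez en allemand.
Wir müssen unsere Gleichung für die Beschleunigung a(t) = 12·t - 10 2-mal ableiten. Mit d/dt von a(t) finden wir j(t) = 12. Durch Ableiten von dem Ruck erhalten wir den Snap: s(t) = 0. Wir haben den Snap s(t) = 0. Durch Einsetzen von t = 3: s(3) = 0.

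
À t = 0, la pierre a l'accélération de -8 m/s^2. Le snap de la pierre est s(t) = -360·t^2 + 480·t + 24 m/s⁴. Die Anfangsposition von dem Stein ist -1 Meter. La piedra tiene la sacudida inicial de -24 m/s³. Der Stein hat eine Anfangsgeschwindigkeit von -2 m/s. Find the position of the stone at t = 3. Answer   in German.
Ausgehend von dem Snap s(t) = -360·t^2 + 480·t + 24, nehmen wir 4 Integrale. Durch Integration von dem Snap und Verwendung der Anfangsbedingung j(0) = -24, erhalten wir j(t) = -120·t^3 + 240·t^2 + 24·t - 24. Die Stammfunktion von dem Ruck ist die Beschleunigung. Mit a(0) = -8 erhalten wir a(t) = -30·t^4 + 80·t^3 + 12·t^2 - 24·t - 8. Durch Integration von der Beschleunigung und Verwendung der Anfangsbedingung v(0) = -2, erhalten wir v(t) = -6·t^5 + 20·t^4 + 4·t^3 - 12·t^2 - 8·t - 2. Die Stammfunktion von der Geschwindigkeit ist die Position. Mit x(0) = -1 erhalten wir x(t) = -t^6 + 4·t^5 + t^4 - 4·t^3 - 4·t^2 - 2·t - 1. Wir haben die Position x(t) = -t^6 + 4·t^5 + t^4 - 4·t^3 - 4·t^2 - 2·t - 1. Durch Einsetzen von t = 3: x(3) = 173.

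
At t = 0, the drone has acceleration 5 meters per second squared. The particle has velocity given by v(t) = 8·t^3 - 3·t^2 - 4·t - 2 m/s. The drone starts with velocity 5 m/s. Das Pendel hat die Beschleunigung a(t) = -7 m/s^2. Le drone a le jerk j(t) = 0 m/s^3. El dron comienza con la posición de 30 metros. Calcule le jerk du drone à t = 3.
De l'équation du jerk j(t) = 0, nous substituons t = 3 pour obtenir j = 0.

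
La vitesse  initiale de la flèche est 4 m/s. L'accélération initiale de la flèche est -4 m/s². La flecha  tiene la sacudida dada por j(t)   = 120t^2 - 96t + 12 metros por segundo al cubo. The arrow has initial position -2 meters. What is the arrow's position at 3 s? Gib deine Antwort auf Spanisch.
Debemos encontrar la antiderivada de nuestra ecuación de la sacudida j(t) = 120·t^2 - 96·t + 12 3 veces. La integral de la sacudida es la aceleración. Usando a(0) = -4, obtenemos a(t) = 40·t^3 - 48·t^2 + 12·t - 4. Tomando ∫a(t)dt y aplicando v(0) = 4, encontramos v(t) = 10·t^4 - 16·t^3 + 6·t^2 - 4·t + 4. La integral de la velocidad es la posición. Usando x(0) = -2, obtenemos x(t) = 2·t^5 - 4·t^4 + 2·t^3 - 2·t^2 + 4·t - 2. De la ecuación de la posición x(t) = 2·t^5 - 4·t^4 + 2·t^3 - 2·t^2 + 4·t - 2, sustituimos t = 3 para obtener x = 208.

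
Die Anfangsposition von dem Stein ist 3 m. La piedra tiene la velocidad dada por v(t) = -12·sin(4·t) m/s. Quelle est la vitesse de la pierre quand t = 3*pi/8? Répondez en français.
En utilisant v(t) = -12·sin(4·t) et en substituant t = 3*pi/8, nous trouvons v = 12.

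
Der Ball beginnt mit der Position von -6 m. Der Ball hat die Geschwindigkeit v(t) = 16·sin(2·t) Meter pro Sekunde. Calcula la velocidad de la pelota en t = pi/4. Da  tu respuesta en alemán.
Aus der Gleichung für die Geschwindigkeit v(t) = 16·sin(2·t), setzen wir t = pi/4 ein und erhalten v = 16.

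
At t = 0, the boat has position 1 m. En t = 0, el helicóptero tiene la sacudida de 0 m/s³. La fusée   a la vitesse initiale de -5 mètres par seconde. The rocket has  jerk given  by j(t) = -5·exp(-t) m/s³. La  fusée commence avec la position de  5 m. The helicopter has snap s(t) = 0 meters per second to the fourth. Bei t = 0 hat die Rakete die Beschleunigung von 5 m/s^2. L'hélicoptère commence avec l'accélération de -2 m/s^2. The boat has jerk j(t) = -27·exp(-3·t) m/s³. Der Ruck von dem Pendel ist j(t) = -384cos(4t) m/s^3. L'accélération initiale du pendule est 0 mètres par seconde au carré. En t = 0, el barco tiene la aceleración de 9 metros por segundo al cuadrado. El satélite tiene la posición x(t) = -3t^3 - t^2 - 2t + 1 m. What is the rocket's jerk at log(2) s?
From the given jerk equation j(t) = -5·exp(-t), we substitute t = log(2) to get j = -5/2.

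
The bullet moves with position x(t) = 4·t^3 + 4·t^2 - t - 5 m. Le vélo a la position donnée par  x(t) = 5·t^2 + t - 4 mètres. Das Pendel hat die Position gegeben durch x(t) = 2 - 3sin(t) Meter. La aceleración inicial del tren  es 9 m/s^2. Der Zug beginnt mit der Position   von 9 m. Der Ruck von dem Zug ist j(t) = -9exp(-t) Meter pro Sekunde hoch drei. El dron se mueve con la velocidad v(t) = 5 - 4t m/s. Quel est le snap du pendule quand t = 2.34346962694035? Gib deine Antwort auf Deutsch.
Um dies zu lösen, müssen wir 4 Ableitungen unserer Gleichung für die Position x(t) = 2 - 3·sin(t) nehmen. Mit d/dt von x(t) finden wir v(t) = -3·cos(t). Mit d/dt von v(t) finden wir a(t) = 3·sin(t). Mit d/dt von a(t) finden wir j(t) = 3·cos(t). Mit d/dt von j(t) finden wir s(t) = -3·sin(t). Mit s(t) = -3·sin(t) und Einsetzen von t = 2.34346962694035, finden wir s = -2.14814138432399.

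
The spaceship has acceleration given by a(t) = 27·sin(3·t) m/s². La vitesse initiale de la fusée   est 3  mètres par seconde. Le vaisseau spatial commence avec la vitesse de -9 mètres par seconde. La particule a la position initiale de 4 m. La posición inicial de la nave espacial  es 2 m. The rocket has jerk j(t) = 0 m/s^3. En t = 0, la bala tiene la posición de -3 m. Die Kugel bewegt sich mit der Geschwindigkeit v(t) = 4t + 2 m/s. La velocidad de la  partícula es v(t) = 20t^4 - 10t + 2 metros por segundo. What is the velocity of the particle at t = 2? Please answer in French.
Nous avons la vitesse v(t) = 20·t^4 - 10·t + 2. En substituant t = 2: v(2) = 302.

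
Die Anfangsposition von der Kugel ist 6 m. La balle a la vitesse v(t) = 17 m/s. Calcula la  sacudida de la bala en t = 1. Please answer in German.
Ausgehend von der Geschwindigkeit v(t) = 17, nehmen wir 2 Ableitungen. Mit d/dt von v(t) finden wir a(t) = 0. Durch Ableiten von der Beschleunigung erhalten wir den Ruck: j(t) = 0. Wir haben den Ruck j(t) = 0. Durch Einsetzen von t = 1: j(1) = 0.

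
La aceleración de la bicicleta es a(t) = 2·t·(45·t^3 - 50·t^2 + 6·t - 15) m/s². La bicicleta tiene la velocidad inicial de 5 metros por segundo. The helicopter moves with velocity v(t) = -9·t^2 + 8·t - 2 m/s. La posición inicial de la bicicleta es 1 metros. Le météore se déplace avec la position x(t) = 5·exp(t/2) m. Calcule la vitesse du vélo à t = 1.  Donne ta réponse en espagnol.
Partiendo de la aceleración a(t) = 2·t·(45·t^3 - 50·t^2 + 6·t - 15), tomamos 1 antiderivada. La integral de la aceleración es la velocidad. Usando v(0) = 5, obtenemos v(t) = 18·t^5 - 25·t^4 + 4·t^3 - 15·t^2 + 5. Tenemos la velocidad v(t) = 18·t^5 - 25·t^4 + 4·t^3 - 15·t^2 + 5. Sustituyendo t = 1: v(1) = -13.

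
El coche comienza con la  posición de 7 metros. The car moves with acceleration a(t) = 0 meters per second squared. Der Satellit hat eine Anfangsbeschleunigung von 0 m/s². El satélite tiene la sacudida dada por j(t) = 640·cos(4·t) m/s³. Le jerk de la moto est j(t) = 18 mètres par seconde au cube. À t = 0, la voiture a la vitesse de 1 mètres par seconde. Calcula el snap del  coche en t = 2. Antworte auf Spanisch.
Debemos derivar nuestra ecuación de la aceleración a(t) = 0 2 veces. Derivando la aceleración, obtenemos la sacudida: j(t) = 0. Derivando la sacudida, obtenemos el snap: s(t) = 0. Usando s(t) = 0 y sustituyendo t = 2, encontramos s = 0.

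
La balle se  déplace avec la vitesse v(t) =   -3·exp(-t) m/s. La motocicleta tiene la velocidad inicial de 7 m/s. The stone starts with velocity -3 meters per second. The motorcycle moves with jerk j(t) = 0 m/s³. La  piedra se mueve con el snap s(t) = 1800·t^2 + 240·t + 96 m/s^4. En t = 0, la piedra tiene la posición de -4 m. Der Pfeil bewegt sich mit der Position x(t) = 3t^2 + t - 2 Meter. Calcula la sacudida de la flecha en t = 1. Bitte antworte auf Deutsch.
Ausgehend von der Position x(t) = 3·t^2 + t - 2, nehmen wir 3 Ableitungen. Durch Ableiten von der Position erhalten wir die Geschwindigkeit: v(t) = 6·t + 1. Durch Ableiten von der Geschwindigkeit erhalten wir die Beschleunigung: a(t) = 6. Die Ableitung von der Beschleunigung ergibt den Ruck: j(t) = 0. Aus der Gleichung für den Ruck j(t) = 0, setzen wir t = 1 ein und erhalten j = 0.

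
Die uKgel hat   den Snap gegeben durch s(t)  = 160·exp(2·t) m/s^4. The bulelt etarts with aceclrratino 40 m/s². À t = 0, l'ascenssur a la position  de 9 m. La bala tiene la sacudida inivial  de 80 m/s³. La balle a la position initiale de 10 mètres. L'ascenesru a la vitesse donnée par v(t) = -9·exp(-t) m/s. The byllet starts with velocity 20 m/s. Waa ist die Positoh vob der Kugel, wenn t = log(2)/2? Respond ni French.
Nous devons trouver l'intégrale de notre équation du snap s(t) = 160·exp(2·t) 4 fois. En intégrant le snap et en utilisant la condition initiale j(0) = 80, nous obtenons j(t) = 80·exp(2·t). En prenant ∫j(t)dt et en appliquant a(0) = 40, nous trouvons a(t) = 40·exp(2·t). L'intégrale de l'accélération est la vitesse. En utilisant v(0) = 20, nous obtenons v(t) = 20·exp(2·t). En prenant ∫v(t)dt et en appliquant x(0) = 10, nous trouvons x(t) = 10·exp(2·t). De l'équation de la position x(t) = 10·exp(2·t), nous substituons t = log(2)/2 pour obtenir x = 20.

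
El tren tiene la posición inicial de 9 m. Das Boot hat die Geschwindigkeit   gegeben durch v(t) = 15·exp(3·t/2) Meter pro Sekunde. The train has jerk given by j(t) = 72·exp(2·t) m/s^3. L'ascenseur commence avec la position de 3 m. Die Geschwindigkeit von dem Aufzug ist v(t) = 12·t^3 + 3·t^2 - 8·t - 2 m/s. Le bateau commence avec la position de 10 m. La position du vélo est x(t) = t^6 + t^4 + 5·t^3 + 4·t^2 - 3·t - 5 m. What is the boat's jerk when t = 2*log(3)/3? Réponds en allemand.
Ausgehend von der Geschwindigkeit v(t) = 15·exp(3·t/2), nehmen wir 2 Ableitungen. Durch Ableiten von der Geschwindigkeit erhalten wir die Beschleunigung: a(t) = 45·exp(3·t/2)/2. Die Ableitung von der Beschleunigung ergibt den Ruck: j(t) = 135·exp(3·t/2)/4. Aus der Gleichung für den Ruck j(t) = 135·exp(3·t/2)/4, setzen wir t = 2*log(3)/3 ein und erhalten j = 405/4.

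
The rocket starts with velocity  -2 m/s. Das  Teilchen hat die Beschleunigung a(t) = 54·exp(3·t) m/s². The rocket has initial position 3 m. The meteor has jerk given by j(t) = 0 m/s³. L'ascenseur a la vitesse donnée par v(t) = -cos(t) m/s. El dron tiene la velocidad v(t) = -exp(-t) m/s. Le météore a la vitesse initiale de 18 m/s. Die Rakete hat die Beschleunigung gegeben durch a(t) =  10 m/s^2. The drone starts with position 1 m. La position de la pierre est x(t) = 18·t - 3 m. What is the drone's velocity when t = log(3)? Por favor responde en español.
De la ecuación de la velocidad v(t) = -exp(-t), sustituimos t = log(3) para obtener v = -1/3.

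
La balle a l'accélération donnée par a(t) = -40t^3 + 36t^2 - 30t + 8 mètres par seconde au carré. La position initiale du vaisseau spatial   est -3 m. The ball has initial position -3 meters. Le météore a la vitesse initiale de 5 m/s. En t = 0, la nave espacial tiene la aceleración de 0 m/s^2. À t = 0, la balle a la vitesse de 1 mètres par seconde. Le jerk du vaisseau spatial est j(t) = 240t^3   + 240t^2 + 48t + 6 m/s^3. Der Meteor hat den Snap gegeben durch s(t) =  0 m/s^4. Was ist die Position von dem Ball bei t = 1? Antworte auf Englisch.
To solve this, we need to take 2 integrals of our acceleration equation a(t) = -40·t^3 + 36·t^2 - 30·t + 8. Integrating acceleration and using the initial condition v(0) = 1, we get v(t) = -10·t^4 + 12·t^3 - 15·t^2 + 8·t + 1. Integrating velocity and using the initial condition x(0) = -3, we get x(t) = -2·t^5 + 3·t^4 - 5·t^3 + 4·t^2 + t - 3. Using x(t) = -2·t^5 + 3·t^4 - 5·t^3 + 4·t^2 + t - 3 and substituting t = 1, we find x = -2.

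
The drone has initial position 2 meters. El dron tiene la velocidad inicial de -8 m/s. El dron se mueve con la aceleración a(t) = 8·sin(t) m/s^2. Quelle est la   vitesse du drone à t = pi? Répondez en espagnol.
Necesitamos integrar nuestra ecuación de la aceleración a(t) = 8·sin(t) 1 vez. La antiderivada de la aceleración, con v(0) = -8, da la velocidad: v(t) = -8·cos(t). De la ecuación de la velocidad v(t) = -8·cos(t), sustituimos t = pi para obtener v = 8.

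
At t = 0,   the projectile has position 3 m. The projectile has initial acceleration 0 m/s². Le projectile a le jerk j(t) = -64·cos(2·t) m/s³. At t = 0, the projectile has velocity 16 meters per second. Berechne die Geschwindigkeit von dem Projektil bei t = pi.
Wir müssen unsere Gleichung für den Ruck j(t) = -64·cos(2·t) 2-mal integrieren. Mit ∫j(t)dt und Anwendung von a(0) = 0, finden wir a(t) = -32·sin(2·t). Mit ∫a(t)dt und Anwendung von v(0) = 16, finden wir v(t) = 16·cos(2·t). Wir haben die Geschwindigkeit v(t) = 16·cos(2·t). Durch Einsetzen von t = pi: v(pi) = 16.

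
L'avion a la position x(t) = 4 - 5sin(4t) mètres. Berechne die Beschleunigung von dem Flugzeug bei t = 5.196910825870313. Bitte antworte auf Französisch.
Pour résoudre ceci, nous devons prendre 2 dérivées de notre équation de la position x(t) = 4 - 5·sin(4·t). En dérivant la position, nous obtenons la vitesse: v(t) = -20·cos(4·t). En prenant d/dt de v(t), nous trouvons a(t) = 80·sin(4·t). Nous avons l'accélération a(t) = 80·sin(4·t). En substituant t = 5.196910825870313: a(5.196910825870313) = 74.6642815828627.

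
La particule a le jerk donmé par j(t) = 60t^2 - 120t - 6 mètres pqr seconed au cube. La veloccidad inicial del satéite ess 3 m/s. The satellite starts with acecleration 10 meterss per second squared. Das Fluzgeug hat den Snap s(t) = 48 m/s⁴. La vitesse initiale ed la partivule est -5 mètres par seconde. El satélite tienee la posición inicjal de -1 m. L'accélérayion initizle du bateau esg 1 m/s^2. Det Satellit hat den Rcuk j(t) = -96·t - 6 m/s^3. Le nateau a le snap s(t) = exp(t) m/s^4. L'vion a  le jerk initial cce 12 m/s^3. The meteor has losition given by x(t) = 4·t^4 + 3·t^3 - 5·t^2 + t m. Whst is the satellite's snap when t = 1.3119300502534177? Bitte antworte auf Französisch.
Nous devons dériver notre équation du jerk j(t) = -96·t - 6 1 fois. En dérivant le jerk, nous obtenons le snap: s(t) = -96. En utilisant s(t) = -96 et en substituant t = 1.3119300502534177, nous trouvons s = -96.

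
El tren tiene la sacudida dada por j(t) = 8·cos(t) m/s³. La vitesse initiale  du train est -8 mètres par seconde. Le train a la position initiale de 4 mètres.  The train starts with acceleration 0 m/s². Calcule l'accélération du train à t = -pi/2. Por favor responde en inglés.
To solve this, we need to take 1 antiderivative of our jerk equation j(t) = 8·cos(t). Integrating jerk and using the initial condition a(0) = 0, we get a(t) = 8·sin(t). We have acceleration a(t) = 8·sin(t). Substituting t = -pi/2: a(-pi/2) = -8.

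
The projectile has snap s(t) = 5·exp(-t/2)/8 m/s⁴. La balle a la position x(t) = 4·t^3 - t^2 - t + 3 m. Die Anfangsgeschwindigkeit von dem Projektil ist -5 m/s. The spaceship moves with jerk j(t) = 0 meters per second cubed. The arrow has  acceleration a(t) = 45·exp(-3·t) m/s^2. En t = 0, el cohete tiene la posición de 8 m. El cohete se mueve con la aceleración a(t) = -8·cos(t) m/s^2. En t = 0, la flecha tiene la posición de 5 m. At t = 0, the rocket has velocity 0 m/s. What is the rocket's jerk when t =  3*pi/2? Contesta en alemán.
Wir müssen unsere Gleichung für die Beschleunigung a(t) = -8·cos(t) 1-mal ableiten. Mit d/dt von a(t) finden wir j(t) = 8·sin(t). Wir haben den Ruck j(t) = 8·sin(t). Durch Einsetzen von t = 3*pi/2: j(3*pi/2) = -8.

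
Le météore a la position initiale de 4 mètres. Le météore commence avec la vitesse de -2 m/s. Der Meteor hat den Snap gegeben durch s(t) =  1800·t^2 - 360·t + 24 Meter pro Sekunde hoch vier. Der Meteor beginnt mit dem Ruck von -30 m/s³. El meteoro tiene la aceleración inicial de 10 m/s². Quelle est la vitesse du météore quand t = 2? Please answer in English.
We must find the antiderivative of our snap equation s(t) = 1800·t^2 - 360·t + 24 3 times. Finding the antiderivative of s(t) and using j(0) = -30: j(t) = 600·t^3 - 180·t^2 + 24·t - 30. Integrating jerk and using the initial condition a(0) = 10, we get a(t) = 150·t^4 - 60·t^3 + 12·t^2 - 30·t + 10. Taking ∫a(t)dt and applying v(0) = -2, we find v(t) = 30·t^5 - 15·t^4 + 4·t^3 - 15·t^2 + 10·t - 2. Using v(t) = 30·t^5 - 15·t^4 + 4·t^3 - 15·t^2 + 10·t - 2 and substituting t = 2, we find v = 710.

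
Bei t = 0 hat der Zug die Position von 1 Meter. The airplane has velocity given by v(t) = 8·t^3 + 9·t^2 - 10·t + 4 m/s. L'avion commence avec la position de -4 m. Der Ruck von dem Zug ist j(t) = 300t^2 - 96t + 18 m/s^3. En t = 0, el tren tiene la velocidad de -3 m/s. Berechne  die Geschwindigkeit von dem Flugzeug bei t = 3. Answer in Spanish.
Tenemos la velocidad v(t) = 8·t^3 + 9·t^2 - 10·t + 4. Sustituyendo t = 3: v(3) = 271.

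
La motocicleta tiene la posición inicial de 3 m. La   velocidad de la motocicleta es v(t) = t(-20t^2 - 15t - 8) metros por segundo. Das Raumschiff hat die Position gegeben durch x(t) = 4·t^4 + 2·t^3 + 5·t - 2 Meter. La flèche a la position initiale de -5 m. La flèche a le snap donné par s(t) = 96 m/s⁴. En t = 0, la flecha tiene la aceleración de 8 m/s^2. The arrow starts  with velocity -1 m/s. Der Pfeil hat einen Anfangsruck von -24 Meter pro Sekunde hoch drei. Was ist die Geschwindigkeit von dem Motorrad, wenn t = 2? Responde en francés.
De l'équation de la vitesse v(t) = t·(-20·t^2 - 15·t - 8), nous substituons t = 2 pour obtenir v = -236.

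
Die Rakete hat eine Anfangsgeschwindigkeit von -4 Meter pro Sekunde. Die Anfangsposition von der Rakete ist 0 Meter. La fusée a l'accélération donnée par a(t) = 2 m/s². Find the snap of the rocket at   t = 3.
To solve this, we need to take 2 derivatives of our acceleration equation a(t) = 2. The derivative of acceleration gives jerk: j(t) = 0. Taking d/dt of j(t), we find s(t) = 0. From the given snap equation s(t) = 0, we substitute t = 3 to get s = 0.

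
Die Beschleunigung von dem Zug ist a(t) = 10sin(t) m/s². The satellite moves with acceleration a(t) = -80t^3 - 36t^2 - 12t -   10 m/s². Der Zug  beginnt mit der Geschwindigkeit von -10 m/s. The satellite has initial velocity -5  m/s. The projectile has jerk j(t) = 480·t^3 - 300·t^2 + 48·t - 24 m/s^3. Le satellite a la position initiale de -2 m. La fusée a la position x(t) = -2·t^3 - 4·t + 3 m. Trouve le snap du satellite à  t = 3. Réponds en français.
En partant de l'accélération a(t) = -80·t^3 - 36·t^2 - 12·t - 10, nous prenons 2 dérivées. La dérivée de l'accélération donne le jerk: j(t) = -240·t^2 - 72·t - 12. En dérivant le jerk, nous obtenons le snap: s(t) = -480·t - 72. En utilisant s(t) = -480·t - 72 et en substituant t = 3, nous trouvons s = -1512.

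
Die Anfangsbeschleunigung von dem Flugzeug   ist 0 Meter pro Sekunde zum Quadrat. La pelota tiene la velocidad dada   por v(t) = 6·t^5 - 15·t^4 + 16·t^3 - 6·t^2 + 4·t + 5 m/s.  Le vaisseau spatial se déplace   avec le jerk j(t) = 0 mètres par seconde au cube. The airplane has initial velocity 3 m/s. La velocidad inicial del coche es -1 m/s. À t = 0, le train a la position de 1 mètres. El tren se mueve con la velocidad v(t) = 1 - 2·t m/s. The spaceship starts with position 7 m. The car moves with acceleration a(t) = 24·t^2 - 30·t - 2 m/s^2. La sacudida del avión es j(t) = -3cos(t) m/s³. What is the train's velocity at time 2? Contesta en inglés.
Using v(t) = 1 - 2·t and substituting t = 2, we find v = -3.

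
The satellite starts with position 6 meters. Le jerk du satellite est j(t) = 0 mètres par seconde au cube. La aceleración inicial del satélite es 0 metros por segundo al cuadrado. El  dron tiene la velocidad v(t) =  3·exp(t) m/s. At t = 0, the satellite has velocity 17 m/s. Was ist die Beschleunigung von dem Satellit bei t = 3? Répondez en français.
Nous devons intégrer notre équation du jerk j(t) = 0 1 fois. En prenant ∫j(t)dt et en appliquant a(0) = 0, nous trouvons a(t) = 0. De l'équation de l'accélération a(t) = 0, nous substituons t = 3 pour obtenir a = 0.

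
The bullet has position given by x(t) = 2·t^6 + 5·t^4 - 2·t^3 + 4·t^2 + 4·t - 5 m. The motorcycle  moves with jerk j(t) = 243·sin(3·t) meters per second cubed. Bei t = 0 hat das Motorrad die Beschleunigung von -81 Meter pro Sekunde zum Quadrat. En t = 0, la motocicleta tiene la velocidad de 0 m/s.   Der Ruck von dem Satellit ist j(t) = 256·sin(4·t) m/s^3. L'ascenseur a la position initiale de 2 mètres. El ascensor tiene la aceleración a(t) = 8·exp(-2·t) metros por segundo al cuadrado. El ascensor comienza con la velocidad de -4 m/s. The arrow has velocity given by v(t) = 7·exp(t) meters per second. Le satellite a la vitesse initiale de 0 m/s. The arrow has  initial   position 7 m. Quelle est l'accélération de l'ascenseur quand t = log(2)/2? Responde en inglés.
We have acceleration a(t) = 8·exp(-2·t). Substituting t = log(2)/2: a(log(2)/2) = 4.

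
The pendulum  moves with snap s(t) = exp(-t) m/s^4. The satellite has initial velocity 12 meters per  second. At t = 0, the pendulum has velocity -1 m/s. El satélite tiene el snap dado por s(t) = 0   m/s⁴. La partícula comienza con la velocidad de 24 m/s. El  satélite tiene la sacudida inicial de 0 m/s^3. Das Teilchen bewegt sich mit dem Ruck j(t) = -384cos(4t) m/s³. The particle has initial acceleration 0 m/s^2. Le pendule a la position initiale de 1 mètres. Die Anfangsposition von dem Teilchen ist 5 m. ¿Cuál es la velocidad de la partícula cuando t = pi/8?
Para resolver esto, necesitamos tomar 2 antiderivadas de nuestra ecuación de la sacudida j(t) = -384·cos(4·t). Tomando ∫j(t)dt y aplicando a(0) = 0, encontramos a(t) = -96·sin(4·t). Tomando ∫a(t)dt y aplicando v(0) = 24, encontramos v(t) = 24·cos(4·t). Tenemos la velocidad v(t) = 24·cos(4·t). Sustituyendo t = pi/8: v(pi/8) = 0.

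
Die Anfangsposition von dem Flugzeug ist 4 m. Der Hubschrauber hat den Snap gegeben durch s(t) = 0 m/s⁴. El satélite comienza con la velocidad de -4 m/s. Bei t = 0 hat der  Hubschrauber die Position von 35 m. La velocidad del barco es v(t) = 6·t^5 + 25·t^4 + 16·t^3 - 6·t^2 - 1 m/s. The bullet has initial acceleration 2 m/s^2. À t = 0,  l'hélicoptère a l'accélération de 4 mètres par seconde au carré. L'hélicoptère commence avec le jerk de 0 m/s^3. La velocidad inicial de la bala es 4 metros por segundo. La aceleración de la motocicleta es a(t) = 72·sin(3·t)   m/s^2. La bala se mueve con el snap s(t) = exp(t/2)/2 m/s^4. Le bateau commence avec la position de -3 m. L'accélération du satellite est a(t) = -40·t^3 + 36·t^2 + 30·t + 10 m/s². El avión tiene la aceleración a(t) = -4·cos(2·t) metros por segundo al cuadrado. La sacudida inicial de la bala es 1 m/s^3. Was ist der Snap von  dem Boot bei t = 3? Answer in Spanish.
Partiendo de la velocidad v(t) = 6·t^5 + 25·t^4 + 16·t^3 - 6·t^2 - 1, tomamos 3 derivadas. Tomando d/dt de v(t), encontramos a(t) = 30·t^4 + 100·t^3 + 48·t^2 - 12·t. Tomando d/dt de a(t), encontramos j(t) = 120·t^3 + 300·t^2 + 96·t - 12. Derivando la sacudida, obtenemos el snap: s(t) = 360·t^2 + 600·t + 96. De la ecuación del snap s(t) = 360·t^2 + 600·t + 96, sustituimos t = 3 para obtener s = 5136.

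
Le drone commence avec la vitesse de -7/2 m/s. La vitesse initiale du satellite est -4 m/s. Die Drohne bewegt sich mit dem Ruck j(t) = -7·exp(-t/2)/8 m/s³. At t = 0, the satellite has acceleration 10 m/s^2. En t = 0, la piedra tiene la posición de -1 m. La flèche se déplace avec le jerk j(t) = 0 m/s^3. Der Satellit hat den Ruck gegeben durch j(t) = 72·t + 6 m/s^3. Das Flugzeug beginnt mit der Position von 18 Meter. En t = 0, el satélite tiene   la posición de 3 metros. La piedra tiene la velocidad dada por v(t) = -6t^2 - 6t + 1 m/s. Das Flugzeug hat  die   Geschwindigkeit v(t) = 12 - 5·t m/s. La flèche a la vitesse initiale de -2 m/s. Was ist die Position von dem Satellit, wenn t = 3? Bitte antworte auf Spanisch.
Debemos encontrar la integral de nuestra ecuación de la sacudida j(t) = 72·t + 6 3 veces. Tomando ∫j(t)dt y aplicando a(0) = 10, encontramos a(t) = 36·t^2 + 6·t + 10. Integrando la aceleración y usando la condición inicial v(0) = -4, obtenemos v(t) = 12·t^3 + 3·t^2 + 10·t - 4. Integrando la velocidad y usando la condición inicial x(0) = 3, obtenemos x(t) = 3·t^4 + t^3 + 5·t^2 - 4·t + 3. Tenemos la posición x(t) = 3·t^4 + t^3 + 5·t^2 - 4·t + 3. Sustituyendo t = 3: x(3) = 306.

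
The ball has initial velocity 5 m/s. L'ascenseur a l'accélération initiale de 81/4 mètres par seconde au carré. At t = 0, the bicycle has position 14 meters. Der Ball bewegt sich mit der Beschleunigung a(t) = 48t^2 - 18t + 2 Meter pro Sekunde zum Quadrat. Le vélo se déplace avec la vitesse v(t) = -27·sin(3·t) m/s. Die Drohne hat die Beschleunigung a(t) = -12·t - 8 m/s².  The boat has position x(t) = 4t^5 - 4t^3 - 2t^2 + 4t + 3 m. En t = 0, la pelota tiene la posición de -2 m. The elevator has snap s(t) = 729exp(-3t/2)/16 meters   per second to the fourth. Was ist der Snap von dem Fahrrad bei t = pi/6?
Wir müssen unsere Gleichung für die Geschwindigkeit v(t) = -27·sin(3·t) 3-mal ableiten. Die Ableitung von der Geschwindigkeit ergibt die Beschleunigung: a(t) = -81·cos(3·t). Die Ableitung von der Beschleunigung ergibt den Ruck: j(t) = 243·sin(3·t). Die Ableitung von dem Ruck ergibt den Snap: s(t) = 729·cos(3·t). Aus der Gleichung für den Snap s(t) = 729·cos(3·t), setzen wir t = pi/6 ein und erhalten s = 0.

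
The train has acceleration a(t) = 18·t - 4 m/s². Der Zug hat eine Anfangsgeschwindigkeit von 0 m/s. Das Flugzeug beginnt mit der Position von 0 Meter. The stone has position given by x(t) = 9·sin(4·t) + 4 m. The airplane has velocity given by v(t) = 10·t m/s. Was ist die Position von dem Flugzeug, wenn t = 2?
Wir müssen das Integral unserer Gleichung für die Geschwindigkeit v(t) = 10·t 1-mal finden. Durch Integration von der Geschwindigkeit und Verwendung der Anfangsbedingung x(0) = 0, erhalten wir x(t) = 5·t^2. Wir haben die Position x(t) = 5·t^2. Durch Einsetzen von t = 2: x(2) = 20.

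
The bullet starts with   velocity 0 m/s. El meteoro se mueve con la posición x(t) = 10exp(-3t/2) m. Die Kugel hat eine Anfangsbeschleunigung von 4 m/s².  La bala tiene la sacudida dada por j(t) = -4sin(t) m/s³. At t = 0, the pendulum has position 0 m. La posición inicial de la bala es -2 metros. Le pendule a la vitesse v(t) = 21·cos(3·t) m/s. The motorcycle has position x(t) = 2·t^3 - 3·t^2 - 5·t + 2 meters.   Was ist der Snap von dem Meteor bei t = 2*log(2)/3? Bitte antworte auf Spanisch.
Para resolver esto, necesitamos tomar 4 derivadas de nuestra ecuación de la posición x(t) = 10·exp(-3·t/2). La derivada de la posición da la velocidad: v(t) = -15·exp(-3·t/2). Tomando d/dt de v(t), encontramos a(t) = 45·exp(-3·t/2)/2. La derivada de la aceleración da la sacudida: j(t) = -135·exp(-3·t/2)/4. La derivada de la sacudida da el snap: s(t) = 405·exp(-3·t/2)/8. Usando s(t) = 405·exp(-3·t/2)/8 y sustituyendo t = 2*log(2)/3, encontramos s = 405/16.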